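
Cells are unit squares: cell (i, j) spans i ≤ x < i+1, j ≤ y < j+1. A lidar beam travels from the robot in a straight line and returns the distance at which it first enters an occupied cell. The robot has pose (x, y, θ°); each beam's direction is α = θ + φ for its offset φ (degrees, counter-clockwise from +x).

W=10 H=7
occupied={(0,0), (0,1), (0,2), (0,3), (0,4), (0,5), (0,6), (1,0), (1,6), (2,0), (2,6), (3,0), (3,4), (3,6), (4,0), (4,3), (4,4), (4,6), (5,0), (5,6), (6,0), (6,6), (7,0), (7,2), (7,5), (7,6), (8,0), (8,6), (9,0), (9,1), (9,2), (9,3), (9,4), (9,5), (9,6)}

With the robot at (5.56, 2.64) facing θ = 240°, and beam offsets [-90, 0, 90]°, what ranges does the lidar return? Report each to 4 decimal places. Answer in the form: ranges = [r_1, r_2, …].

beam 1: φ=-90°, α=150°
  direction (-0.8660, 0.5000); cell (5,2); t to first gridline: x 0.6466, y 0.7200 (then +1.1547 / +2.0000)
    (4,2) via x @ 0.6466
    (4,3) via y @ 0.7200  # hit
  → r_1 = 0.7200
beam 2: φ=0°, α=240°
  direction (-0.5000, -0.8660); cell (5,2); t to first gridline: x 1.1200, y 0.7390 (then +2.0000 / +1.1547)
    (5,1) via y @ 0.7390
    (4,1) via x @ 1.1200
    (4,0) via y @ 1.8937  # hit
  → r_2 = 1.8937
beam 3: φ=90°, α=330°
  direction (0.8660, -0.5000); cell (5,2); t to first gridline: x 0.5081, y 1.2800 (then +1.1547 / +2.0000)
    (6,2) via x @ 0.5081
    (6,1) via y @ 1.2800
    (7,1) via x @ 1.6628
    (8,1) via x @ 2.8175
    (8,0) via y @ 3.2800  # hit
  → r_3 = 3.2800

ranges = [0.7200, 1.8937, 3.2800]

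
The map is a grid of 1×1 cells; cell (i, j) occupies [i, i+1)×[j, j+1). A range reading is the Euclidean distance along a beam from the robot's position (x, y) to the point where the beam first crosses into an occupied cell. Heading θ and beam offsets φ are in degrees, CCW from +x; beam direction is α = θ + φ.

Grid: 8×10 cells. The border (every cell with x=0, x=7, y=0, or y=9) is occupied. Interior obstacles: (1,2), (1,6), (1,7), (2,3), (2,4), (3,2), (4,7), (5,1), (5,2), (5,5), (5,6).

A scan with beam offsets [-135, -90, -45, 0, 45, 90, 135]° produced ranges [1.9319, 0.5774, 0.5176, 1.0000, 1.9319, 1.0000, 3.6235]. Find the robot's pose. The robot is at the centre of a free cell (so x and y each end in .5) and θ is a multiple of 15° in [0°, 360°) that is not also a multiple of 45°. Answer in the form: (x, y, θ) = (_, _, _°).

(x, y, θ) = (6.5, 4.5, 60°)

The pose lattice has 37·16 = 592 candidates. Test each by forward raycasting.
  (6.5, 8.5, 345°): beam 1 = 1.7321 ≠ 1.9319 ✗
  (6.5, 6.5, 30°): beam 1 = 3.6235 ≠ 1.9319 ✗
  (4.5, 5.5, 15°): beam 1 = 2.8868 ≠ 1.9319 ✗
  …
  (6.5, 4.5, 60°): r_1=1.9319, r_2=0.5774, r_3=0.5176, r_4=1.0000, r_5=1.9319, r_6=1.0000, r_7=3.6235 — all match ✓
No second candidate reproduces the full scan.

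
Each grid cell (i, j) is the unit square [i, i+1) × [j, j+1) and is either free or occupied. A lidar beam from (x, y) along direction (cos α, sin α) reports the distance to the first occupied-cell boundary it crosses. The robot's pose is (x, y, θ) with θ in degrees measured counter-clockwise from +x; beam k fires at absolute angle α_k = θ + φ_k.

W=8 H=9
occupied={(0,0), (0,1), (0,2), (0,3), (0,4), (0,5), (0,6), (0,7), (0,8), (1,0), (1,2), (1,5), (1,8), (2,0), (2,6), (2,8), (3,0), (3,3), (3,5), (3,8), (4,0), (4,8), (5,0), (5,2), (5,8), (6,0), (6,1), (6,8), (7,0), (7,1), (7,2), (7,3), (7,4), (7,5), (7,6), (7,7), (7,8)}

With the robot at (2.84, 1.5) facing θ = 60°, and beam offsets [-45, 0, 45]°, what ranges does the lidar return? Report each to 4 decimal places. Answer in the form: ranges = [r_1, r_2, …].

ranges = [2.2362, 1.7321, 3.6235]

beam 1: φ=-45°, α=15°
  cosα=0.9659 sinα=0.2588 | (2,1) | tMaxX 0.1656 tMaxY 1.9319 | tΔX 1.0353 tΔY 3.8637
    t=0.1656 [x] (3,1)
    t=1.2009 [x] (4,1)
    t=1.9319 [y] (4,2)
    t=2.2362 [x] (5,2) — stop
  → r_1 = 2.2362
beam 2: φ=0°, α=60°
  cosα=0.5000 sinα=0.8660 | (2,1) | tMaxX 0.3200 tMaxY 0.5774 | tΔX 2.0000 tΔY 1.1547
    t=0.3200 [x] (3,1)
    t=0.5774 [y] (3,2)
    t=1.7321 [y] (3,3) — stop
  → r_2 = 1.7321
beam 3: φ=45°, α=105°
  cosα=-0.2588 sinα=0.9659 | (2,1) | tMaxX 3.2455 tMaxY 0.5176 | tΔX 3.8637 tΔY 1.0353
    t=0.5176 [y] (2,2)
    t=1.5529 [y] (2,3)
    t=2.5882 [y] (2,4)
    t=3.2455 [x] (1,4)
    t=3.6235 [y] (1,5) — stop
  → r_3 = 3.6235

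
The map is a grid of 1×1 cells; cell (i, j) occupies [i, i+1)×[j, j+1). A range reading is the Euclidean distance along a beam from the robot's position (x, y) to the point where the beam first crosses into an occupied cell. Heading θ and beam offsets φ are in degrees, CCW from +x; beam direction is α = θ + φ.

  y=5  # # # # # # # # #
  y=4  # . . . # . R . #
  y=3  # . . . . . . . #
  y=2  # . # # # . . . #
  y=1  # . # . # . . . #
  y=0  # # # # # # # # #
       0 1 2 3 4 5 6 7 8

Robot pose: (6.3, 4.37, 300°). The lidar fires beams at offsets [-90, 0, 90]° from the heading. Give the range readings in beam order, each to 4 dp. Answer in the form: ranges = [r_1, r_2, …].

beam 1: φ=-90°, α=210°
  direction (-0.8660, -0.5000); cell (6,4); t to first gridline: x 0.3464, y 0.7400 (then +1.1547 / +2.0000)
    (5,4) via x @ 0.3464
    (5,3) via y @ 0.7400
    (4,3) via x @ 1.5011
    (3,3) via x @ 2.6558
    (3,2) via y @ 2.7400  # hit
  → r_1 = 2.7400
beam 2: φ=0°, α=300°
  direction (0.5000, -0.8660); cell (6,4); t to first gridline: x 1.4000, y 0.4272 (then +2.0000 / +1.1547)
    (6,3) via y @ 0.4272
    (7,3) via x @ 1.4000
    (7,2) via y @ 1.5819
    (7,1) via y @ 2.7366
    (8,1) via x @ 3.4000  # hit
  → r_2 = 3.4000
beam 3: φ=90°, α=30°
  direction (0.8660, 0.5000); cell (6,4); t to first gridline: x 0.8083, y 1.2600 (then +1.1547 / +2.0000)
    (7,4) via x @ 0.8083
    (7,5) via y @ 1.2600  # hit
  → r_3 = 1.2600

ranges = [2.7400, 3.4000, 1.2600]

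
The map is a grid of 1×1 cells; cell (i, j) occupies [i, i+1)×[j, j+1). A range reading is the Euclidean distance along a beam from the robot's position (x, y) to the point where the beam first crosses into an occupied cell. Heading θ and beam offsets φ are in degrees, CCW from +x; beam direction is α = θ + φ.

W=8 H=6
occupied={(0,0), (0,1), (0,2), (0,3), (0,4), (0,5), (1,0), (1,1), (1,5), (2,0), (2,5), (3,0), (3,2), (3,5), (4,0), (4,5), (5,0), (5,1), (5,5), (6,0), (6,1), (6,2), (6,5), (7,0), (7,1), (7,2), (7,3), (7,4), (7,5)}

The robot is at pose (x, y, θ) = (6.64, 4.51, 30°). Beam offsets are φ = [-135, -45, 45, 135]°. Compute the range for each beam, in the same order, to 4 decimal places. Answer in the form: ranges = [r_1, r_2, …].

ranges = [1.5633, 0.3727, 0.5073, 1.8932]

beam 1: φ=-135°, α=255°
  cosα=-0.2588 sinα=-0.9659 | (6,4) | tMaxX 2.4728 tMaxY 0.5280 | tΔX 3.8637 tΔY 1.0353
    t=0.5280 [y] (6,3)
    t=1.5633 [y] (6,2) — stop
  → r_1 = 1.5633
beam 2: φ=-45°, α=345°
  cosα=0.9659 sinα=-0.2588 | (6,4) | tMaxX 0.3727 tMaxY 1.9705 | tΔX 1.0353 tΔY 3.8637
    t=0.3727 [x] (7,4) — stop
  → r_2 = 0.3727
beam 3: φ=45°, α=75°
  cosα=0.2588 sinα=0.9659 | (6,4) | tMaxX 1.3909 tMaxY 0.5073 | tΔX 3.8637 tΔY 1.0353
    t=0.5073 [y] (6,5) — stop
  → r_3 = 0.5073
beam 4: φ=135°, α=165°
  cosα=-0.9659 sinα=0.2588 | (6,4) | tMaxX 0.6626 tMaxY 1.8932 | tΔX 1.0353 tΔY 3.8637
    t=0.6626 [x] (5,4)
    t=1.6979 [x] (4,4)
    t=1.8932 [y] (4,5) — stop
  → r_4 = 1.8932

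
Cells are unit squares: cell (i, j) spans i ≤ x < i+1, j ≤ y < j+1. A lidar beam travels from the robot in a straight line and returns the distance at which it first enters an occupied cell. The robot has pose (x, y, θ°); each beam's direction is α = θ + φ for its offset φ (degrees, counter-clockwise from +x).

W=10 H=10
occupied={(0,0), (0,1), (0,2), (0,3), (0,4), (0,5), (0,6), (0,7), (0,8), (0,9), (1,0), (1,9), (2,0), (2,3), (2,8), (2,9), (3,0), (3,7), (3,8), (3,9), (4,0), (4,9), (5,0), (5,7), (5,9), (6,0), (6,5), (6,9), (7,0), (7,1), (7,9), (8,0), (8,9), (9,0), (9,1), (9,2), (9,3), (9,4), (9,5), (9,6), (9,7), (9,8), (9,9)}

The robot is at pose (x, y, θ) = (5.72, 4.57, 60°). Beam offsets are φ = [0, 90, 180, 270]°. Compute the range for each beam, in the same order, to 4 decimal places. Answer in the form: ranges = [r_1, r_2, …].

beam 1: φ=0°, α=60°
  direction (0.5000, 0.8660); cell (5,4); t to first gridline: x 0.5600, y 0.4965 (then +2.0000 / +1.1547)
    (5,5) via y @ 0.4965
    (6,5) via x @ 0.5600  # hit
  → r_1 = 0.5600
beam 2: φ=90°, α=150°
  direction (-0.8660, 0.5000); cell (5,4); t to first gridline: x 0.8314, y 0.8600 (then +1.1547 / +2.0000)
    (4,4) via x @ 0.8314
    (4,5) via y @ 0.8600
    (3,5) via x @ 1.9861
    (3,6) via y @ 2.8600
    (2,6) via x @ 3.1408
    (1,6) via x @ 4.2955
    (1,7) via y @ 4.8600
    (0,7) via x @ 5.4502  # hit
  → r_2 = 5.4502
beam 3: φ=180°, α=240°
  direction (-0.5000, -0.8660); cell (5,4); t to first gridline: x 1.4400, y 0.6582 (then +2.0000 / +1.1547)
    (5,3) via y @ 0.6582
    (4,3) via x @ 1.4400
    (4,2) via y @ 1.8129
    (4,1) via y @ 2.9676
    (3,1) via x @ 3.4400
    (3,0) via y @ 4.1223  # hit
  → r_3 = 4.1223
beam 4: φ=270°, α=330°
  direction (0.8660, -0.5000); cell (5,4); t to first gridline: x 0.3233, y 1.1400 (then +1.1547 / +2.0000)
    (6,4) via x @ 0.3233
    (6,3) via y @ 1.1400
    (7,3) via x @ 1.4780
    (8,3) via x @ 2.6327
    (8,2) via y @ 3.1400
    (9,2) via x @ 3.7874  # hit
  → r_4 = 3.7874

ranges = [0.5600, 5.4502, 4.1223, 3.7874]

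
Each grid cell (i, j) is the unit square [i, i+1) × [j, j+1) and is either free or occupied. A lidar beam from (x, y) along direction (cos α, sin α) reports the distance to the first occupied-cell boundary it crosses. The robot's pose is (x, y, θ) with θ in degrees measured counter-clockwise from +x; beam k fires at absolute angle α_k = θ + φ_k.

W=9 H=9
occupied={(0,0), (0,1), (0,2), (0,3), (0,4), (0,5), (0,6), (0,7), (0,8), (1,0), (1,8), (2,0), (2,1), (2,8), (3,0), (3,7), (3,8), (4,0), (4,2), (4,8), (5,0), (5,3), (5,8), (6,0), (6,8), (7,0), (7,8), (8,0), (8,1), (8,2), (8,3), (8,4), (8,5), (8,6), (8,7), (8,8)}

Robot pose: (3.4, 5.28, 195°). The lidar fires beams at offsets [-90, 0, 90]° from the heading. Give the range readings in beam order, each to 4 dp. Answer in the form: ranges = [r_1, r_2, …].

ranges = [2.8160, 2.4847, 2.3604]

beam 1: φ=-90°, α=105°
  cosα=-0.2588 sinα=0.9659 | (3,5) | tMaxX 1.5455 tMaxY 0.7454 | tΔX 3.8637 tΔY 1.0353
    t=0.7454 [y] (3,6)
    t=1.5455 [x] (2,6)
    t=1.7807 [y] (2,7)
    t=2.8160 [y] (2,8) — stop
  → r_1 = 2.8160
beam 2: φ=0°, α=195°
  cosα=-0.9659 sinα=-0.2588 | (3,5) | tMaxX 0.4141 tMaxY 1.0818 | tΔX 1.0353 tΔY 3.8637
    t=0.4141 [x] (2,5)
    t=1.0818 [y] (2,4)
    t=1.4494 [x] (1,4)
    t=2.4847 [x] (0,4) — stop
  → r_2 = 2.4847
beam 3: φ=90°, α=285°
  cosα=0.2588 sinα=-0.9659 | (3,5) | tMaxX 2.3182 tMaxY 0.2899 | tΔX 3.8637 tΔY 1.0353
    t=0.2899 [y] (3,4)
    t=1.3252 [y] (3,3)
    t=2.3182 [x] (4,3)
    t=2.3604 [y] (4,2) — stop
  → r_3 = 2.3604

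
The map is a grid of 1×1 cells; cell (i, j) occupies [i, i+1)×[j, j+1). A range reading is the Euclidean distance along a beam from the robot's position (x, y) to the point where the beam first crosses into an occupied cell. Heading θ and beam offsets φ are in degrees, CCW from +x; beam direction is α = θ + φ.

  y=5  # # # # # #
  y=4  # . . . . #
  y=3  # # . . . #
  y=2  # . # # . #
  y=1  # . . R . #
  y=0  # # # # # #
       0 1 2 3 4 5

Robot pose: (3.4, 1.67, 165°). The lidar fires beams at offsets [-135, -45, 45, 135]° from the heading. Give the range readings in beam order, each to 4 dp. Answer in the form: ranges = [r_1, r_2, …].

beam 1: φ=-135°, α=30°
  cosα=0.8660 sinα=0.5000 | (3,1) | tMaxX 0.6928 tMaxY 0.6600 | tΔX 1.1547 tΔY 2.0000
    t=0.6600 [y] (3,2) — stop
  → r_1 = 0.6600
beam 2: φ=-45°, α=120°
  cosα=-0.5000 sinα=0.8660 | (3,1) | tMaxX 0.8000 tMaxY 0.3811 | tΔX 2.0000 tΔY 1.1547
    t=0.3811 [y] (3,2) — stop
  → r_2 = 0.3811
beam 3: φ=45°, α=210°
  cosα=-0.8660 sinα=-0.5000 | (3,1) | tMaxX 0.4619 tMaxY 1.3400 | tΔX 1.1547 tΔY 2.0000
    t=0.4619 [x] (2,1)
    t=1.3400 [y] (2,0) — stop
  → r_3 = 1.3400
beam 4: φ=135°, α=300°
  cosα=0.5000 sinα=-0.8660 | (3,1) | tMaxX 1.2000 tMaxY 0.7736 | tΔX 2.0000 tΔY 1.1547
    t=0.7736 [y] (3,0) — stop
  → r_4 = 0.7736

ranges = [0.6600, 0.3811, 1.3400, 0.7736]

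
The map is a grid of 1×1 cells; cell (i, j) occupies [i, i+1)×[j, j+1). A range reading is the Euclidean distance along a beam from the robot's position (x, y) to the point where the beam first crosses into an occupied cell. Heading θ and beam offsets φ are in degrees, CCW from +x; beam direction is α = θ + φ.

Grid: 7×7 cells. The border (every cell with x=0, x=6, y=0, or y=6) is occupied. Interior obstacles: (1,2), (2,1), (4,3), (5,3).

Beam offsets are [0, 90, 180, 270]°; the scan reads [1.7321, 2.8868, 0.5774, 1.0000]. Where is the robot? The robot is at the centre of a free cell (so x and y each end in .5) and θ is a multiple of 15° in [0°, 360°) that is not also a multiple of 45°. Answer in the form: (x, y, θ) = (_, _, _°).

Candidates: 21 free-cell centres × 16 headings = 336 poses. Raycast each; keep the one whose scan matches to 4 dp.
  (3.5, 4.5, 240°): beam 1 = 2.8868 ≠ 1.7321 ✗
  (3.5, 1.5, 300°): beam 1 = 0.5774 ≠ 1.7321 ✗
  (4.5, 5.5, 285°): beam 1 = 1.5529 ≠ 1.7321 ✗
  …
  (4.5, 1.5, 60°): r_1=1.7321, r_2=2.8868, r_3=0.5774, r_4=1.0000 — all match ✓
Only this pose fits every beam.

(x, y, θ) = (4.5, 1.5, 60°)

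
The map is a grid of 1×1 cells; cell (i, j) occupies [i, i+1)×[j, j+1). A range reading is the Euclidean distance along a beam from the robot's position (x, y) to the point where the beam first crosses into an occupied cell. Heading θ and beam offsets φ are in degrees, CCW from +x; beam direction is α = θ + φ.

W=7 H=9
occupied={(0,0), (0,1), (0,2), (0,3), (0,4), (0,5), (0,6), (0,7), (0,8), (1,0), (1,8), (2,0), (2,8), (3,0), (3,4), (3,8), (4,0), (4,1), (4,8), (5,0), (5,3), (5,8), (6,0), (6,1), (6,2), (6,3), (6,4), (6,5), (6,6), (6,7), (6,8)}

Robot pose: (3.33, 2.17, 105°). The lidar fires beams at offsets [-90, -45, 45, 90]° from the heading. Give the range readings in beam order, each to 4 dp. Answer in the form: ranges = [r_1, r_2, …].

ranges = [2.7642, 5.3400, 2.6905, 2.4122]

beam 1: φ=-90°, α=15°
  d=(0.9659,0.2588)  start (3,2)  tX=0.6936 tY=3.2069  stride 1/|dx|=1.0353 1/|dy|=3.8637
    cross x-line → (4,2), t=0.6936
    cross x-line → (5,2), t=1.7289
    cross x-line → (6,2), t=2.7642 (wall)
  → r_1 = 2.7642
beam 2: φ=-45°, α=60°
  d=(0.5000,0.8660)  start (3,2)  tX=1.3400 tY=0.9584  stride 1/|dx|=2.0000 1/|dy|=1.1547
    cross y-line → (3,3), t=0.9584
    cross x-line → (4,3), t=1.3400
    cross y-line → (4,4), t=2.1131
    cross y-line → (4,5), t=3.2678
    cross x-line → (5,5), t=3.3400
    cross y-line → (5,6), t=4.4225
    cross x-line → (6,6), t=5.3400 (wall)
  → r_2 = 5.3400
beam 3: φ=45°, α=150°
  d=(-0.8660,0.5000)  start (3,2)  tX=0.3811 tY=1.6600  stride 1/|dx|=1.1547 1/|dy|=2.0000
    cross x-line → (2,2), t=0.3811
    cross x-line → (1,2), t=1.5358
    cross y-line → (1,3), t=1.6600
    cross x-line → (0,3), t=2.6905 (wall)
  → r_3 = 2.6905
beam 4: φ=90°, α=195°
  d=(-0.9659,-0.2588)  start (3,2)  tX=0.3416 tY=0.6568  stride 1/|dx|=1.0353 1/|dy|=3.8637
    cross x-line → (2,2), t=0.3416
    cross y-line → (2,1), t=0.6568
    cross x-line → (1,1), t=1.3769
    cross x-line → (0,1), t=2.4122 (wall)
  → r_4 = 2.4122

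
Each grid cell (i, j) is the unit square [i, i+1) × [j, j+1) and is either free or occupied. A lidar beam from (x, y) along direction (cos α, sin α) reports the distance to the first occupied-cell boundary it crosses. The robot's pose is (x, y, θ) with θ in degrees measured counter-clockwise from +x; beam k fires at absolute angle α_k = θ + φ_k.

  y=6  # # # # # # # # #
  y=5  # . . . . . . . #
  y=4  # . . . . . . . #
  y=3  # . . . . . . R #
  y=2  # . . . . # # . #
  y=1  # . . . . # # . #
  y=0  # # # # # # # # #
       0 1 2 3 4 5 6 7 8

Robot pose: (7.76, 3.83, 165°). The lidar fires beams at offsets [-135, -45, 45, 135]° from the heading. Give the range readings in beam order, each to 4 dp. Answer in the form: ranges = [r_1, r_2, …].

beam 1: φ=-135°, α=30°
  cosα=0.8660 sinα=0.5000 | (7,3) | tMaxX 0.2771 tMaxY 0.3400 | tΔX 1.1547 tΔY 2.0000
    t=0.2771 [x] (8,3) — stop
  → r_1 = 0.2771
beam 2: φ=-45°, α=120°
  cosα=-0.5000 sinα=0.8660 | (7,3) | tMaxX 1.5200 tMaxY 0.1963 | tΔX 2.0000 tΔY 1.1547
    t=0.1963 [y] (7,4)
    t=1.3510 [y] (7,5)
    t=1.5200 [x] (6,5)
    t=2.5057 [y] (6,6) — stop
  → r_2 = 2.5057
beam 3: φ=45°, α=210°
  cosα=-0.8660 sinα=-0.5000 | (7,3) | tMaxX 0.8776 tMaxY 1.6600 | tΔX 1.1547 tΔY 2.0000
    t=0.8776 [x] (6,3)
    t=1.6600 [y] (6,2) — stop
  → r_3 = 1.6600
beam 4: φ=135°, α=300°
  cosα=0.5000 sinα=-0.8660 | (7,3) | tMaxX 0.4800 tMaxY 0.9584 | tΔX 2.0000 tΔY 1.1547
    t=0.4800 [x] (8,3) — stop
  → r_4 = 0.4800

ranges = [0.2771, 2.5057, 1.6600, 0.4800]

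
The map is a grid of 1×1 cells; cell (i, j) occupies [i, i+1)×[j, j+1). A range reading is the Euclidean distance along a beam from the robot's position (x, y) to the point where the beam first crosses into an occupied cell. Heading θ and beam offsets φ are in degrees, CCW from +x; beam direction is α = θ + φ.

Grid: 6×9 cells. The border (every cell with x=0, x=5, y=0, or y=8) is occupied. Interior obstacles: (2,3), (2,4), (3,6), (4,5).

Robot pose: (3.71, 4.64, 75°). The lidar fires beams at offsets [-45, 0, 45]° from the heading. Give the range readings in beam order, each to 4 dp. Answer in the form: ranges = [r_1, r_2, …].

ranges = [0.7200, 1.1205, 3.8798]

beam 1: φ=-45°, α=30°
  dir = (cos 30°, sin 30°) = (0.8660, 0.5000); from cell (3,4)
  next x-line at t=0.3349, next y-line at t=0.7200; Δt_x=1.1547, Δt_y=2.0000
    x: enter (4,4) at t=0.3349
    y: enter (4,5) at t=0.7200 ← occupied
  → r_1 = 0.7200
beam 2: φ=0°, α=75°
  dir = (cos 75°, sin 75°) = (0.2588, 0.9659); from cell (3,4)
  next x-line at t=1.1205, next y-line at t=0.3727; Δt_x=3.8637, Δt_y=1.0353
    y: enter (3,5) at t=0.3727
    x: enter (4,5) at t=1.1205 ← occupied
  → r_2 = 1.1205
beam 3: φ=45°, α=120°
  dir = (cos 120°, sin 120°) = (-0.5000, 0.8660); from cell (3,4)
  next x-line at t=1.4200, next y-line at t=0.4157; Δt_x=2.0000, Δt_y=1.1547
    y: enter (3,5) at t=0.4157
    x: enter (2,5) at t=1.4200
    y: enter (2,6) at t=1.5704
    y: enter (2,7) at t=2.7251
    x: enter (1,7) at t=3.4200
    y: enter (1,8) at t=3.8798 ← occupied
  → r_3 = 3.8798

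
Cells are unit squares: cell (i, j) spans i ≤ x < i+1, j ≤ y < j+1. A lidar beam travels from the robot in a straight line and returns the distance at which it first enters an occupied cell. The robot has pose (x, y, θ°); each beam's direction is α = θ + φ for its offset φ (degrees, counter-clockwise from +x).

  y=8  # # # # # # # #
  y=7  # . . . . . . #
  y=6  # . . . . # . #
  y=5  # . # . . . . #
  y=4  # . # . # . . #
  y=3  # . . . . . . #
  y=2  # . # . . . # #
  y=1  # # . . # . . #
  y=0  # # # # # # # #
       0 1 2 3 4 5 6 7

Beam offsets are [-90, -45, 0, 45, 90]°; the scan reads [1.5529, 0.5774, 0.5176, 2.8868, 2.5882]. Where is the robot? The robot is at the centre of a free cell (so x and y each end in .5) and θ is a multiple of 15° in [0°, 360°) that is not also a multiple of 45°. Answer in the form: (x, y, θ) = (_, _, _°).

Candidates: 34 free-cell centres × 16 headings = 544 poses. Raycast each; keep the one whose scan matches to 4 dp.
  (6.5, 7.5, 255°): beam 1 = 1.9319 ≠ 1.5529 ✗
  (1.5, 6.5, 255°): beam 1 = 0.5176 ≠ 1.5529 ✗
  (5.5, 1.5, 150°): beam 1 = 1.0000 ≠ 1.5529 ✗
  (1.5, 5.5, 210°): beam 1 = 1.0000 ≠ 1.5529 ✗
  …
  (4.5, 5.5, 285°): r_1=1.5529, r_2=0.5774, r_3=0.5176, r_4=2.8868, r_5=2.5882 — all match ✓
Unique over the lattice → pose = (4.5, 5.5, 285°).

(x, y, θ) = (4.5, 5.5, 285°)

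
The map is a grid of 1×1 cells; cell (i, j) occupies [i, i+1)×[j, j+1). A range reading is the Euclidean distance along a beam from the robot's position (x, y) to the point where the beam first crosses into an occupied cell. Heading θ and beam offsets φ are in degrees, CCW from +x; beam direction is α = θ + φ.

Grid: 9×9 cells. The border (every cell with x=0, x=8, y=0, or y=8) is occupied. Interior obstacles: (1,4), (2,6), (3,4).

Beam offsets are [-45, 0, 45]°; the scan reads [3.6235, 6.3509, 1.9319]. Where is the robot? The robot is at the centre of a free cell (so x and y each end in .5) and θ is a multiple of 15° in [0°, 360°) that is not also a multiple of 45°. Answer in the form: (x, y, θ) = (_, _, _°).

(x, y, θ) = (4.5, 2.5, 60°)

Enumerate (i+0.5, j+0.5, θ) over the 46 free cells and 16 admissible headings. For each, cast all 3 beams and compare to the given ranges.
  (4.5, 5.5, 165°): beam 1 = 2.8868 ≠ 3.6235 ✗
  (2.5, 5.5, 75°): beam 1 = 5.0000 ≠ 3.6235 ✗
  (2.5, 1.5, 285°): beam 1 = 0.5774 ≠ 3.6235 ✗
  (1.5, 5.5, 300°): beam 1 = 0.5176 ≠ 3.6235 ✗
  …
  (4.5, 2.5, 60°): r_1=3.6235, r_2=6.3509, r_3=1.9319 — all match ✓
Unique over the lattice → pose = (4.5, 2.5, 60°).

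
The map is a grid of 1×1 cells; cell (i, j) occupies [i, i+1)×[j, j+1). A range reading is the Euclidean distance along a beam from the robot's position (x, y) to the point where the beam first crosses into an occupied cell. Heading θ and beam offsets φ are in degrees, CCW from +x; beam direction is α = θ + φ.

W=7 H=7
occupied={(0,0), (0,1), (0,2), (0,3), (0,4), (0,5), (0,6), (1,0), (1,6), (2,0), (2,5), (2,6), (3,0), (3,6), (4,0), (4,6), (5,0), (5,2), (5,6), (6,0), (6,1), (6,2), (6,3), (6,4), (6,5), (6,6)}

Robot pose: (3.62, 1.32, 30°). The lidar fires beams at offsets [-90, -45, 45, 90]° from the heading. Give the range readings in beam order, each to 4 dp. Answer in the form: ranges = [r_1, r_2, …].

ranges = [0.3695, 1.2364, 4.8451, 5.2400]

beam 1: φ=-90°, α=300°
  d=(0.5000,-0.8660)  start (3,1)  tX=0.7600 tY=0.3695  stride 1/|dx|=2.0000 1/|dy|=1.1547
    cross y-line → (3,0), t=0.3695 (wall)
  → r_1 = 0.3695
beam 2: φ=-45°, α=345°
  d=(0.9659,-0.2588)  start (3,1)  tX=0.3934 tY=1.2364  stride 1/|dx|=1.0353 1/|dy|=3.8637
    cross x-line → (4,1), t=0.3934
    cross y-line → (4,0), t=1.2364 (wall)
  → r_2 = 1.2364
beam 3: φ=45°, α=75°
  d=(0.2588,0.9659)  start (3,1)  tX=1.4682 tY=0.7040  stride 1/|dx|=3.8637 1/|dy|=1.0353
    cross y-line → (3,2), t=0.7040
    cross x-line → (4,2), t=1.4682
    cross y-line → (4,3), t=1.7393
    cross y-line → (4,4), t=2.7745
    cross y-line → (4,5), t=3.8098
    cross y-line → (4,6), t=4.8451 (wall)
  → r_3 = 4.8451
beam 4: φ=90°, α=120°
  d=(-0.5000,0.8660)  start (3,1)  tX=1.2400 tY=0.7852  stride 1/|dx|=2.0000 1/|dy|=1.1547
    cross y-line → (3,2), t=0.7852
    cross x-line → (2,2), t=1.2400
    cross y-line → (2,3), t=1.9399
    cross y-line → (2,4), t=3.0946
    cross x-line → (1,4), t=3.2400
    cross y-line → (1,5), t=4.2493
    cross x-line → (0,5), t=5.2400 (wall)
  → r_4 = 5.2400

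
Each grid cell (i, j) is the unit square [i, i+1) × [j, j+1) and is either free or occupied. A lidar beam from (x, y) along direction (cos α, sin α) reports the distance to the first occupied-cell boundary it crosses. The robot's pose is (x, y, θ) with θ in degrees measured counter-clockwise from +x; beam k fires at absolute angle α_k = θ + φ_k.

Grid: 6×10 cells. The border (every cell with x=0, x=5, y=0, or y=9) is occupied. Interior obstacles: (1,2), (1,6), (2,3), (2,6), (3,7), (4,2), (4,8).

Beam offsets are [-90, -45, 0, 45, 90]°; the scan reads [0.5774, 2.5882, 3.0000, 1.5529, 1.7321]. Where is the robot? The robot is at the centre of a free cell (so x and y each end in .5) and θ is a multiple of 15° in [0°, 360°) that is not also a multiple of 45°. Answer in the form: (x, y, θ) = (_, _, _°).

The pose lattice has 25·16 = 400 candidates. Test each by forward raycasting.
  (3.5, 2.5, 150°): beam 1 = 3.0000 ≠ 0.5774 ✗
  (1.5, 7.5, 105°): beam 1 = 1.5529 ≠ 0.5774 ✗
  (3.5, 2.5, 105°): beam 1 = 0.5176 ≠ 0.5774 ✗
  …
  (3.5, 6.5, 300°): r_1=0.5774, r_2=2.5882, r_3=3.0000, r_4=1.5529, r_5=1.7321 — all match ✓
Only this pose fits every beam.

(x, y, θ) = (3.5, 6.5, 300°)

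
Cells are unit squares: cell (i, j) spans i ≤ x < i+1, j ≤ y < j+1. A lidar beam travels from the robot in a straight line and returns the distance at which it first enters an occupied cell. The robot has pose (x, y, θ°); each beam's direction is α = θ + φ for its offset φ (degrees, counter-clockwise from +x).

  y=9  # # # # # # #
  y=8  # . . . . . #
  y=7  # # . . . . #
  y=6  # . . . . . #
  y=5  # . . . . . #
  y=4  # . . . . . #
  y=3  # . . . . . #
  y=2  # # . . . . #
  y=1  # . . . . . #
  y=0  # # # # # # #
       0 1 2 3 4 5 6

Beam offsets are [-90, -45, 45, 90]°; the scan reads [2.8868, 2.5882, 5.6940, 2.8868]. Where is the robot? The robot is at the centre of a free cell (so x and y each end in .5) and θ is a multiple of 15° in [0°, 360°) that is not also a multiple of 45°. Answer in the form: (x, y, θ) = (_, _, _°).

(x, y, θ) = (3.5, 3.5, 60°)

The pose lattice has 38·16 = 608 candidates. Test each by forward raycasting.
  (4.5, 8.5, 15°): beam 1 = 5.7956 ≠ 2.8868 ✗
  (3.5, 7.5, 75°): beam 1 = 2.5882 ≠ 2.8868 ✗
  (4.5, 6.5, 150°): beam 3 = 3.6235 ≠ 5.6940 ✗
  (2.5, 3.5, 120°): beam 1 = 4.0415 ≠ 2.8868 ✗
  (1.5, 6.5, 195°): beam 1 = 0.5176 ≠ 2.8868 ✗
  …
  (3.5, 3.5, 60°): r_1=2.8868, r_2=2.5882, r_3=5.6940, r_4=2.8868 — all match ✓
Unique over the lattice → pose = (3.5, 3.5, 60°).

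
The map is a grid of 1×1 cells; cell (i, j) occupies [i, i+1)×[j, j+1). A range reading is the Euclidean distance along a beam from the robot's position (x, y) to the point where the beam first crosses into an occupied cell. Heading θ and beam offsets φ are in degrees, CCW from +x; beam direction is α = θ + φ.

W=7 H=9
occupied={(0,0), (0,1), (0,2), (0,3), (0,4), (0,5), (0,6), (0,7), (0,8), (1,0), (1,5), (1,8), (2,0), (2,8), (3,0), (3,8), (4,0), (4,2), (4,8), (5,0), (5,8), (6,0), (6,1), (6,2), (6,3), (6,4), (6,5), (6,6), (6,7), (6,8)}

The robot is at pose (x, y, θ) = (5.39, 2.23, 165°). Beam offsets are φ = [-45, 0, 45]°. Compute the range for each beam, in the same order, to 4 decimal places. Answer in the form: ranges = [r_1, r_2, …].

ranges = [0.7800, 0.4038, 0.4503]

beam 1: φ=-45°, α=120°
  dir = (cos 120°, sin 120°) = (-0.5000, 0.8660); from cell (5,2)
  next x-line at t=0.7800, next y-line at t=0.8891; Δt_x=2.0000, Δt_y=1.1547
    x: enter (4,2) at t=0.7800 ← occupied
  → r_1 = 0.7800
beam 2: φ=0°, α=165°
  dir = (cos 165°, sin 165°) = (-0.9659, 0.2588); from cell (5,2)
  next x-line at t=0.4038, next y-line at t=2.9751; Δt_x=1.0353, Δt_y=3.8637
    x: enter (4,2) at t=0.4038 ← occupied
  → r_2 = 0.4038
beam 3: φ=45°, α=210°
  dir = (cos 210°, sin 210°) = (-0.8660, -0.5000); from cell (5,2)
  next x-line at t=0.4503, next y-line at t=0.4600; Δt_x=1.1547, Δt_y=2.0000
    x: enter (4,2) at t=0.4503 ← occupied
  → r_3 = 0.4503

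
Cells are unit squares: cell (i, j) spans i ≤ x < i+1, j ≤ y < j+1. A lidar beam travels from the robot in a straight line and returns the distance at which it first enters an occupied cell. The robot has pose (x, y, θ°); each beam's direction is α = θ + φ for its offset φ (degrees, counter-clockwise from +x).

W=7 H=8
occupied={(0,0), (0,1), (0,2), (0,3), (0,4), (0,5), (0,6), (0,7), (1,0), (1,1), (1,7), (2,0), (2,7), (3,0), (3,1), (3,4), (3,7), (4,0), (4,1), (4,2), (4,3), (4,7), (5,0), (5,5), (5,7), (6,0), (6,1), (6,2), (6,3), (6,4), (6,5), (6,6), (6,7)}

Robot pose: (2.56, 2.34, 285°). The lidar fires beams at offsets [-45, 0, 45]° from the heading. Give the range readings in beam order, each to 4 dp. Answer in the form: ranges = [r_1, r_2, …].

ranges = [1.1200, 1.3873, 0.6800]

beam 1: φ=-45°, α=240°
  dir = (cos 240°, sin 240°) = (-0.5000, -0.8660); from cell (2,2)
  next x-line at t=1.1200, next y-line at t=0.3926; Δt_x=2.0000, Δt_y=1.1547
    y: enter (2,1) at t=0.3926
    x: enter (1,1) at t=1.1200 ← occupied
  → r_1 = 1.1200
beam 2: φ=0°, α=285°
  dir = (cos 285°, sin 285°) = (0.2588, -0.9659); from cell (2,2)
  next x-line at t=1.7000, next y-line at t=0.3520; Δt_x=3.8637, Δt_y=1.0353
    y: enter (2,1) at t=0.3520
    y: enter (2,0) at t=1.3873 ← occupied
  → r_2 = 1.3873
beam 3: φ=45°, α=330°
  dir = (cos 330°, sin 330°) = (0.8660, -0.5000); from cell (2,2)
  next x-line at t=0.5081, next y-line at t=0.6800; Δt_x=1.1547, Δt_y=2.0000
    x: enter (3,2) at t=0.5081
    y: enter (3,1) at t=0.6800 ← occupied
  → r_3 = 0.6800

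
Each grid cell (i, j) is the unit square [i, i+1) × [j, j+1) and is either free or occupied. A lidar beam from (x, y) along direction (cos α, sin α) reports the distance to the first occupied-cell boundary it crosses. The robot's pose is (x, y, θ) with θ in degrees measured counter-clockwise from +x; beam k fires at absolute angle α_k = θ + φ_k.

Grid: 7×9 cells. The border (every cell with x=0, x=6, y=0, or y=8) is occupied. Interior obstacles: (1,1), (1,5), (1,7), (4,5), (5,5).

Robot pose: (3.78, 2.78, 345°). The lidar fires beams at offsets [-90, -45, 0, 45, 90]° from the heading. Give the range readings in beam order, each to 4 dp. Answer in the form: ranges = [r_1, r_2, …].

ranges = [1.8428, 2.0554, 2.2983, 2.5634, 2.2983]

beam 1: φ=-90°, α=255°
  direction (-0.2588, -0.9659); cell (3,2); t to first gridline: x 3.0137, y 0.8075 (then +3.8637 / +1.0353)
    (3,1) via y @ 0.8075
    (3,0) via y @ 1.8428  # hit
  → r_1 = 1.8428
beam 2: φ=-45°, α=300°
  direction (0.5000, -0.8660); cell (3,2); t to first gridline: x 0.4400, y 0.9007 (then +2.0000 / +1.1547)
    (4,2) via x @ 0.4400
    (4,1) via y @ 0.9007
    (4,0) via y @ 2.0554  # hit
  → r_2 = 2.0554
beam 3: φ=0°, α=345°
  direction (0.9659, -0.2588); cell (3,2); t to first gridline: x 0.2278, y 3.0137 (then +1.0353 / +3.8637)
    (4,2) via x @ 0.2278
    (5,2) via x @ 1.2630
    (6,2) via x @ 2.2983  # hit
  → r_3 = 2.2983
beam 4: φ=45°, α=30°
  direction (0.8660, 0.5000); cell (3,2); t to first gridline: x 0.2540, y 0.4400 (then +1.1547 / +2.0000)
    (4,2) via x @ 0.2540
    (4,3) via y @ 0.4400
    (5,3) via x @ 1.4087
    (5,4) via y @ 2.4400
    (6,4) via x @ 2.5634  # hit
  → r_4 = 2.5634
beam 5: φ=90°, α=75°
  direction (0.2588, 0.9659); cell (3,2); t to first gridline: x 0.8500, y 0.2278 (then +3.8637 / +1.0353)
    (3,3) via y @ 0.2278
    (4,3) via x @ 0.8500
    (4,4) via y @ 1.2630
    (4,5) via y @ 2.2983  # hit
  → r_5 = 2.2983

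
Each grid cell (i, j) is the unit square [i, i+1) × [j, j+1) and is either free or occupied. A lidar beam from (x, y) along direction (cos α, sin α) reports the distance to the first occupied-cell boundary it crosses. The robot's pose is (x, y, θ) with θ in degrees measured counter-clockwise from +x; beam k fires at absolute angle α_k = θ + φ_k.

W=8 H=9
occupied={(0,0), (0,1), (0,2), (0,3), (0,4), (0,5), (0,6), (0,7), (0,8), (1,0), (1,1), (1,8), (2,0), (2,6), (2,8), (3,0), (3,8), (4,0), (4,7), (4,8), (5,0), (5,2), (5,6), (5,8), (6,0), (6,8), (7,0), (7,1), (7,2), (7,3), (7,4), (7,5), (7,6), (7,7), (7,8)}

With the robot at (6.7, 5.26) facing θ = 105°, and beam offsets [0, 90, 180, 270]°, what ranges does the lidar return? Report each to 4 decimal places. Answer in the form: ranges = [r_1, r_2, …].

ranges = [2.8367, 5.9011, 1.1591, 0.3106]

beam 1: φ=0°, α=105°
  cosα=-0.2588 sinα=0.9659 | (6,5) | tMaxX 2.7046 tMaxY 0.7661 | tΔX 3.8637 tΔY 1.0353
    t=0.7661 [y] (6,6)
    t=1.8014 [y] (6,7)
    t=2.7046 [x] (5,7)
    t=2.8367 [y] (5,8) — stop
  → r_1 = 2.8367
beam 2: φ=90°, α=195°
  cosα=-0.9659 sinα=-0.2588 | (6,5) | tMaxX 0.7247 tMaxY 1.0046 | tΔX 1.0353 tΔY 3.8637
    t=0.7247 [x] (5,5)
    t=1.0046 [y] (5,4)
    t=1.7600 [x] (4,4)
    t=2.7952 [x] (3,4)
    t=3.8305 [x] (2,4)
    t=4.8658 [x] (1,4)
    t=4.8683 [y] (1,3)
    t=5.9011 [x] (0,3) — stop
  → r_2 = 5.9011
beam 3: φ=180°, α=285°
  cosα=0.2588 sinα=-0.9659 | (6,5) | tMaxX 1.1591 tMaxY 0.2692 | tΔX 3.8637 tΔY 1.0353
    t=0.2692 [y] (6,4)
    t=1.1591 [x] (7,4) — stop
  → r_3 = 1.1591
beam 4: φ=270°, α=15°
  cosα=0.9659 sinα=0.2588 | (6,5) | tMaxX 0.3106 tMaxY 2.8591 | tΔX 1.0353 tΔY 3.8637
    t=0.3106 [x] (7,5) — stop
  → r_4 = 0.3106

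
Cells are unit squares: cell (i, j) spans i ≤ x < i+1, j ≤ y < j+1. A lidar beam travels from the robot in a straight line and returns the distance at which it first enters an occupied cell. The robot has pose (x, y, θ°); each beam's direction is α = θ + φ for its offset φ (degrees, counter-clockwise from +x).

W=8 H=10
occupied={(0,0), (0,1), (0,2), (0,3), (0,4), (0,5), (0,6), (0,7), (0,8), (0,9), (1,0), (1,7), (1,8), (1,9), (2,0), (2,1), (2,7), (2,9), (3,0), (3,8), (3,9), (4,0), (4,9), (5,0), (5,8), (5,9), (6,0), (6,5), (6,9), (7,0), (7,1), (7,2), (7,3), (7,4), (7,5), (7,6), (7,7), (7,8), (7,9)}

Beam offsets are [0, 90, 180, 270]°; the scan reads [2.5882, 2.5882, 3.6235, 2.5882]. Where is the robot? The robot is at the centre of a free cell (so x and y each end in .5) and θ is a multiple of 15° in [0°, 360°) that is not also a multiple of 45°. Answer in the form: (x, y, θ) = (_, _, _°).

(x, y, θ) = (3.5, 4.5, 105°)

Enumerate (i+0.5, j+0.5, θ) over the 41 free cells and 16 admissible headings. For each, cast all 4 beams and compare to the given ranges.
  (4.5, 1.5, 330°): beam 1 = 1.0000 ≠ 2.5882 ✗
  (2.5, 8.5, 300°): beam 1 = 0.5774 ≠ 2.5882 ✗
  (5.5, 3.5, 195°): beam 1 = 4.6587 ≠ 2.5882 ✗
  (5.5, 5.5, 300°): beam 1 = 3.0000 ≠ 2.5882 ✗
  …
  (3.5, 4.5, 105°): r_1=2.5882, r_2=2.5882, r_3=3.6235, r_4=2.5882 — all match ✓
Only this pose fits every beam.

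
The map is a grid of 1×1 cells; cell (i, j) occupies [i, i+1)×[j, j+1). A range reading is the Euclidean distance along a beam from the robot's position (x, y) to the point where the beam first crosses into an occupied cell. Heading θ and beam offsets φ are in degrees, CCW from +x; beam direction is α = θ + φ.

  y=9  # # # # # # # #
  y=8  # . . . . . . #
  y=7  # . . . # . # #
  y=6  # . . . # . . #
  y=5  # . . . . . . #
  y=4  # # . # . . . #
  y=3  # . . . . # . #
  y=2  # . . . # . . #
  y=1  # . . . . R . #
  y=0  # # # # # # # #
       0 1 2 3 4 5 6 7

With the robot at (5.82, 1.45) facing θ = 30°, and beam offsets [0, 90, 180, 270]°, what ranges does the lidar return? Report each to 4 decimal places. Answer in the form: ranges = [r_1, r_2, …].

beam 1: φ=0°, α=30°
  direction (0.8660, 0.5000); cell (5,1); t to first gridline: x 0.2078, y 1.1000 (then +1.1547 / +2.0000)
    (6,1) via x @ 0.2078
    (6,2) via y @ 1.1000
    (7,2) via x @ 1.3625  # hit
  → r_1 = 1.3625
beam 2: φ=90°, α=120°
  direction (-0.5000, 0.8660); cell (5,1); t to first gridline: x 1.6400, y 0.6351 (then +2.0000 / +1.1547)
    (5,2) via y @ 0.6351
    (4,2) via x @ 1.6400  # hit
  → r_2 = 1.6400
beam 3: φ=180°, α=210°
  direction (-0.8660, -0.5000); cell (5,1); t to first gridline: x 0.9469, y 0.9000 (then +1.1547 / +2.0000)
    (5,0) via y @ 0.9000  # hit
  → r_3 = 0.9000
beam 4: φ=270°, α=300°
  direction (0.5000, -0.8660); cell (5,1); t to first gridline: x 0.3600, y 0.5196 (then +2.0000 / +1.1547)
    (6,1) via x @ 0.3600
    (6,0) via y @ 0.5196  # hit
  → r_4 = 0.5196

ranges = [1.3625, 1.6400, 0.9000, 0.5196]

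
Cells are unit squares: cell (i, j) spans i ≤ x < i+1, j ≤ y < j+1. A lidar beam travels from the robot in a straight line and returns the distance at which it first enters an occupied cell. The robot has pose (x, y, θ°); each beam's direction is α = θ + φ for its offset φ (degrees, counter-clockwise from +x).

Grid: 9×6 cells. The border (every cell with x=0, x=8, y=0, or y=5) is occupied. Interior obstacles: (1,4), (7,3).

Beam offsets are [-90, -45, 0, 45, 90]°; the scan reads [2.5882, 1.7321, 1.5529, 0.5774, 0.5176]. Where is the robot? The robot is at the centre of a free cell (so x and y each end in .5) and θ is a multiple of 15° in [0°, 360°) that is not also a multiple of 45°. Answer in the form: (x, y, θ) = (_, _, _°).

The pose lattice has 26·16 = 416 candidates. Test each by forward raycasting.
  (4.5, 2.5, 330°): beam 1 = 1.7321 ≠ 2.5882 ✗
  (6.5, 4.5, 75°): beam 1 = 1.5529 ≠ 2.5882 ✗
  (4.5, 2.5, 285°): beam 1 = 3.6235 ≠ 2.5882 ✗
  (6.5, 3.5, 15°): beam 2 = 0.5774 ≠ 1.7321 ✗
  (6.5, 2.5, 285°): beam 1 = 5.6940 ≠ 2.5882 ✗
  …
  (2.5, 1.5, 195°): r_1=2.5882, r_2=1.7321, r_3=1.5529, r_4=0.5774, r_5=0.5176 — all match ✓
Only this pose fits every beam.

(x, y, θ) = (2.5, 1.5, 195°)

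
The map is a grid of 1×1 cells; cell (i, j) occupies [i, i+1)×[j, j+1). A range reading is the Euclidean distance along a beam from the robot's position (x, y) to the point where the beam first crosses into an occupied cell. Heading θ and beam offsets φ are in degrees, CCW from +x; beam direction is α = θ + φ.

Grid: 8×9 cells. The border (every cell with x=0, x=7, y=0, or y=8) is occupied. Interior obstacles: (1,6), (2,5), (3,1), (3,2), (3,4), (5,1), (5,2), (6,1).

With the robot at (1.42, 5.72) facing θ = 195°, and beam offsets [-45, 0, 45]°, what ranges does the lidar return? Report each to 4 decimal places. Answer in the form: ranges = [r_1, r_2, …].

ranges = [0.4850, 0.4348, 0.8400]

beam 1: φ=-45°, α=150°
  cosα=-0.8660 sinα=0.5000 | (1,5) | tMaxX 0.4850 tMaxY 0.5600 | tΔX 1.1547 tΔY 2.0000
    t=0.4850 [x] (0,5) — stop
  → r_1 = 0.4850
beam 2: φ=0°, α=195°
  cosα=-0.9659 sinα=-0.2588 | (1,5) | tMaxX 0.4348 tMaxY 2.7819 | tΔX 1.0353 tΔY 3.8637
    t=0.4348 [x] (0,5) — stop
  → r_2 = 0.4348
beam 3: φ=45°, α=240°
  cosα=-0.5000 sinα=-0.8660 | (1,5) | tMaxX 0.8400 tMaxY 0.8314 | tΔX 2.0000 tΔY 1.1547
    t=0.8314 [y] (1,4)
    t=0.8400 [x] (0,4) — stop
  → r_3 = 0.8400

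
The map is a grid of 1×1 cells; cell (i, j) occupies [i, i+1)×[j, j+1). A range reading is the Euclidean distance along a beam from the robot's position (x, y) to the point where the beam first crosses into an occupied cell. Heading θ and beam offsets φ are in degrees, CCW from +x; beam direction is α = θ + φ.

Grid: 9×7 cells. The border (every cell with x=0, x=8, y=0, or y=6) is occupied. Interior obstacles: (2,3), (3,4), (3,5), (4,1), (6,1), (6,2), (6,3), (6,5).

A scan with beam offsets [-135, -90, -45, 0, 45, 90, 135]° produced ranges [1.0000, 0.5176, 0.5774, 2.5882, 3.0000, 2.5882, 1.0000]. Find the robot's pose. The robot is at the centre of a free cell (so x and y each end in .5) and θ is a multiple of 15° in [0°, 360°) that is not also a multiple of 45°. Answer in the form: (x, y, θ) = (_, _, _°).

Enumerate (i+0.5, j+0.5, θ) over the 27 free cells and 16 admissible headings. For each, cast all 7 beams and compare to the given ranges.
  (2.5, 5.5, 120°): beam 1 = 0.5176 ≠ 1.0000 ✗
  (5.5, 3.5, 240°): beam 1 = 2.5882 ≠ 1.0000 ✗
  (2.5, 5.5, 15°): beam 1 = 3.0000 ≠ 1.0000 ✗
  (1.5, 4.5, 345°): beam 1 = 0.5774 ≠ 1.0000 ✗
  …
  (5.5, 2.5, 75°): r_1=1.0000, r_2=0.5176, r_3=0.5774, r_4=2.5882, r_5=3.0000, r_6=2.5882, r_7=1.0000 — all match ✓
No second candidate reproduces the full scan.

(x, y, θ) = (5.5, 2.5, 75°)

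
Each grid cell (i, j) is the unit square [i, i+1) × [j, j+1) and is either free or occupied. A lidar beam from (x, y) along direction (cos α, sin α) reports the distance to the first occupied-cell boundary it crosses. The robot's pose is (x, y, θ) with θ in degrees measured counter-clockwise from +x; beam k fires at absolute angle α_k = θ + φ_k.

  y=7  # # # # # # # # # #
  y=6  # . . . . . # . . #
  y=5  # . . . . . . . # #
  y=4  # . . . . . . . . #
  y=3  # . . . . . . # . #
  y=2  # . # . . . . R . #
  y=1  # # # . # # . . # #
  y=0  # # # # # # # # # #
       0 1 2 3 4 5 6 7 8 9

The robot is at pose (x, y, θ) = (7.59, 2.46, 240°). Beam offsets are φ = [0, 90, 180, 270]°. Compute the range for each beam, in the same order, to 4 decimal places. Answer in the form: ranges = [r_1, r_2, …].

ranges = [1.6859, 0.9200, 0.6235, 7.6095]

beam 1: φ=0°, α=240°
  dir = (cos 240°, sin 240°) = (-0.5000, -0.8660); from cell (7,2)
  next x-line at t=1.1800, next y-line at t=0.5312; Δt_x=2.0000, Δt_y=1.1547
    y: enter (7,1) at t=0.5312
    x: enter (6,1) at t=1.1800
    y: enter (6,0) at t=1.6859 ← occupied
  → r_1 = 1.6859
beam 2: φ=90°, α=330°
  dir = (cos 330°, sin 330°) = (0.8660, -0.5000); from cell (7,2)
  next x-line at t=0.4734, next y-line at t=0.9200; Δt_x=1.1547, Δt_y=2.0000
    x: enter (8,2) at t=0.4734
    y: enter (8,1) at t=0.9200 ← occupied
  → r_2 = 0.9200
beam 3: φ=180°, α=60°
  dir = (cos 60°, sin 60°) = (0.5000, 0.8660); from cell (7,2)
  next x-line at t=0.8200, next y-line at t=0.6235; Δt_x=2.0000, Δt_y=1.1547
    y: enter (7,3) at t=0.6235 ← occupied
  → r_3 = 0.6235
beam 4: φ=270°, α=150°
  dir = (cos 150°, sin 150°) = (-0.8660, 0.5000); from cell (7,2)
  next x-line at t=0.6813, next y-line at t=1.0800; Δt_x=1.1547, Δt_y=2.0000
    x: enter (6,2) at t=0.6813
    y: enter (6,3) at t=1.0800
    x: enter (5,3) at t=1.8360
    x: enter (4,3) at t=2.9907
    y: enter (4,4) at t=3.0800
    x: enter (3,4) at t=4.1454
    y: enter (3,5) at t=5.0800
    x: enter (2,5) at t=5.3001
    x: enter (1,5) at t=6.4548
    y: enter (1,6) at t=7.0800
    x: enter (0,6) at t=7.6095 ← occupied
  → r_4 = 7.6095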